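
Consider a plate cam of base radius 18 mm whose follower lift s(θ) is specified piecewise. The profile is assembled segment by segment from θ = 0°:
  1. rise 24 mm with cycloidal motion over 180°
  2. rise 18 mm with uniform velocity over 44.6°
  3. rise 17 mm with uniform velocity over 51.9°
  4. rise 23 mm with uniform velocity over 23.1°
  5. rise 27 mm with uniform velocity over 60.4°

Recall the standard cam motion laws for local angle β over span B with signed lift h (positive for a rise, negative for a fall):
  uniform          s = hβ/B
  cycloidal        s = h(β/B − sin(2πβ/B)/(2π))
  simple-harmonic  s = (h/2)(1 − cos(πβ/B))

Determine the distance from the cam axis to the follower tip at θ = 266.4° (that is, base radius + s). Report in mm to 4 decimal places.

seg 1 [0°–180°] cycloidal, h=24: full span → s += 24 → s = 24.0000
seg 2 [180°–224.6°] uniform, h=18: full span → s += 18 → s = 42.0000
seg 3 [224.6°–276.5°] uniform, h=17: θ=266.4° here. β=41.8, B=51.9. 17·41.8/51.9 = 13.6917 → s = 55.6917
radial distance = base radius + s = 18 + 55.6917 = 73.6917

73.6917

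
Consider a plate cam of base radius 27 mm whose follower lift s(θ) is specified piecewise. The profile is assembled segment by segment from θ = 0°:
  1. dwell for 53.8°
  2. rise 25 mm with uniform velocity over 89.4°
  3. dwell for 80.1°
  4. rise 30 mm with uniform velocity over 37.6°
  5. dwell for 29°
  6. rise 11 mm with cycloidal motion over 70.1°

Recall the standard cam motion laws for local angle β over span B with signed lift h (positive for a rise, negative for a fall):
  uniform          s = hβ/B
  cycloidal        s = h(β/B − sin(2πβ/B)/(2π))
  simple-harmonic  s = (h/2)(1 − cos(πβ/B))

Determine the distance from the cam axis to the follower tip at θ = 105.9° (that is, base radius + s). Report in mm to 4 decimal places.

seg 1 [0°–53.8°] dwell: s stays 0.0000
seg 2 [53.8°–143.2°] uniform, h=25: θ=105.9° here. β=52.1, B=89.4. 25·52.1/89.4 = 14.5694 → s = 14.5694
radial distance = base radius + s = 27 + 14.5694 = 41.5694

41.5694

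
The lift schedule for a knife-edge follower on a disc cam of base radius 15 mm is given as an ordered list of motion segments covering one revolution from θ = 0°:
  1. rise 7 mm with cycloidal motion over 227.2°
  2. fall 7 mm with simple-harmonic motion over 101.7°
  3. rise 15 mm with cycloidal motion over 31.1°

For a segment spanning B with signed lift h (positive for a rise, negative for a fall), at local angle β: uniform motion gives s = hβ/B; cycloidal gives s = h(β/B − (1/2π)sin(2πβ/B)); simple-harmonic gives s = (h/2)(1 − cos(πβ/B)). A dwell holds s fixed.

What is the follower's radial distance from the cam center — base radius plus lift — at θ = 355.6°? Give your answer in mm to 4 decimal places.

seg 1 [0°–227.2°] cycloidal, h=7: full span → s += 7 → s = 7.0000
seg 2 [227.2°–328.9°] simple-harmonic, h=-7: full span → s += -7 → s = 0.0000
seg 3 [328.9°–360°] cycloidal, h=15: θ=355.6° here. β=26.7, B=31.1. 15·(0.8585 − sin(2π·0.8585)/(2π)) = 14.7313 → s = 14.7313
radial distance = base radius + s = 15 + 14.7313 = 29.7313

29.7313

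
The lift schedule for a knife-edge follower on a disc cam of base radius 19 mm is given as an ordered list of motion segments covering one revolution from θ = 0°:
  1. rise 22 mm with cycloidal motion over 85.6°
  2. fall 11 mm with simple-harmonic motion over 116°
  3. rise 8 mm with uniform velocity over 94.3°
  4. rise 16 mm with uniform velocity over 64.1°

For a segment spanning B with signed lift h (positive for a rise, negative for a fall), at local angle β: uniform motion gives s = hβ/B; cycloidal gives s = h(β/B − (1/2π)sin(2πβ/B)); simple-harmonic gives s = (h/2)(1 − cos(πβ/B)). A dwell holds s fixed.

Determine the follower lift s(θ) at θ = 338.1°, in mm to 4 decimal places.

seg 1 [0°–85.6°] cycloidal, h=22: full span → s += 22 → s = 22.0000
seg 2 [85.6°–201.6°] simple-harmonic, h=-11: full span → s += -11 → s = 11.0000
seg 3 [201.6°–295.9°] uniform, h=8: full span → s += 8 → s = 19.0000
seg 4 [295.9°–360°] uniform, h=16: θ=338.1° here. β=42.2, B=64.1. 16·42.2/64.1 = 10.5335 → s = 29.5335

29.5335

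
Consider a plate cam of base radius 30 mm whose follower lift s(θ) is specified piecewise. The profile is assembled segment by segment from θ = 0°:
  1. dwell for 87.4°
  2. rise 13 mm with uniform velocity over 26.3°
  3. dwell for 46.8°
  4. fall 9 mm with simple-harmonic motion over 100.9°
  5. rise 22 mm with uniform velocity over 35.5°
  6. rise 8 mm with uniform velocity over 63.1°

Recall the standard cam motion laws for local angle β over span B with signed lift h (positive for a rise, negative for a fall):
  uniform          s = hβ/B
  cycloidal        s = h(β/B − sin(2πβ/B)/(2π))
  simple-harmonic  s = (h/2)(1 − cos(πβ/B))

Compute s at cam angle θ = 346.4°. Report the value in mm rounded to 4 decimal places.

seg 1 [0°–87.4°] dwell: s stays 0.0000
seg 2 [87.4°–113.7°] uniform, h=13: full span → s += 13 → s = 13.0000
seg 3 [113.7°–160.5°] dwell: s stays 13.0000
seg 4 [160.5°–261.4°] simple-harmonic, h=-9: full span → s += -9 → s = 4.0000
seg 5 [261.4°–296.9°] uniform, h=22: full span → s += 22 → s = 26.0000
seg 6 [296.9°–360°] uniform, h=8: θ=346.4° here. β=49.5, B=63.1. 8·49.5/63.1 = 6.2758 → s = 32.2758

32.2758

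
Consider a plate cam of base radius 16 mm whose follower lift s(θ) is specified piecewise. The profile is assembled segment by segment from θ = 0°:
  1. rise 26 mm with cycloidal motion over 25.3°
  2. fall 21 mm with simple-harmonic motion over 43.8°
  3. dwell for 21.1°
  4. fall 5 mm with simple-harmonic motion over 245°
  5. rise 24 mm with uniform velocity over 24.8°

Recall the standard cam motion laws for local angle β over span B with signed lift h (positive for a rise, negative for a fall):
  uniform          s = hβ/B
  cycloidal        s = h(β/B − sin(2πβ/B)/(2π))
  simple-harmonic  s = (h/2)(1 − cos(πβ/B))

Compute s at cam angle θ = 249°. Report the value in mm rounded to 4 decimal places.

seg 1 [0°–25.3°] cycloidal, h=26: full span → s += 26 → s = 26.0000
seg 2 [25.3°–69.1°] simple-harmonic, h=-21: full span → s += -21 → s = 5.0000
seg 3 [69.1°–90.2°] dwell: s stays 5.0000
seg 4 [90.2°–335.2°] simple-harmonic, h=-5: θ=249° here. β=158.8, B=245. -5/2·(1 − cos(π·0.6482)) = -3.6221 → s = 1.3779

1.3779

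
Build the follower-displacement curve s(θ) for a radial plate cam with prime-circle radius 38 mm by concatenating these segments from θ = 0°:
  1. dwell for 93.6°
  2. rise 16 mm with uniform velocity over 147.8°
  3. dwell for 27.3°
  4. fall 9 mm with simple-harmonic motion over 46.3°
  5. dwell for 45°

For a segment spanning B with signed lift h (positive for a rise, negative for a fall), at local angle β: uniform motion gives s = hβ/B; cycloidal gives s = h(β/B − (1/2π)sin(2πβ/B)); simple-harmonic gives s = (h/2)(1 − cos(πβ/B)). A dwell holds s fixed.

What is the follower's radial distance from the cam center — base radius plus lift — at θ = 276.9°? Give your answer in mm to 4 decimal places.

seg 1 [0°–93.6°] dwell: s stays 0.0000
seg 2 [93.6°–241.4°] uniform, h=16: full span → s += 16 → s = 16.0000
seg 3 [241.4°–268.7°] dwell: s stays 16.0000
seg 4 [268.7°–315°] simple-harmonic, h=-9: θ=276.9° here. β=8.2, B=46.3. -9/2·(1 − cos(π·0.1771)) = -0.6788 → s = 15.3212
radial distance = base radius + s = 38 + 15.3212 = 53.3212

53.3212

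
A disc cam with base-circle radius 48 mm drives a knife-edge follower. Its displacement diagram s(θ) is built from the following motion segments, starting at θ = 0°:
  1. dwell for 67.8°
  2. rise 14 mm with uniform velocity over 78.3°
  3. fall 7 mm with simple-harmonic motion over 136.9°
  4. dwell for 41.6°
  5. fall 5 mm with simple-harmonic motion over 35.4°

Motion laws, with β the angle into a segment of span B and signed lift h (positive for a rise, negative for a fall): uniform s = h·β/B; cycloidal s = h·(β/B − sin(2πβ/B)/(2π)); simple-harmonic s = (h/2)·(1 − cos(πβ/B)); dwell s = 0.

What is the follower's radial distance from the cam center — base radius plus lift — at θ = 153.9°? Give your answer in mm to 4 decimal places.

seg 1 [0°–67.8°] dwell: s stays 0.0000
seg 2 [67.8°–146.1°] uniform, h=14: full span → s += 14 → s = 14.0000
seg 3 [146.1°–283°] simple-harmonic, h=-7: θ=153.9° here. β=7.8, B=136.9. -7/2·(1 − cos(π·0.0570)) = -0.0559 → s = 13.9441
radial distance = base radius + s = 48 + 13.9441 = 61.9441

61.9441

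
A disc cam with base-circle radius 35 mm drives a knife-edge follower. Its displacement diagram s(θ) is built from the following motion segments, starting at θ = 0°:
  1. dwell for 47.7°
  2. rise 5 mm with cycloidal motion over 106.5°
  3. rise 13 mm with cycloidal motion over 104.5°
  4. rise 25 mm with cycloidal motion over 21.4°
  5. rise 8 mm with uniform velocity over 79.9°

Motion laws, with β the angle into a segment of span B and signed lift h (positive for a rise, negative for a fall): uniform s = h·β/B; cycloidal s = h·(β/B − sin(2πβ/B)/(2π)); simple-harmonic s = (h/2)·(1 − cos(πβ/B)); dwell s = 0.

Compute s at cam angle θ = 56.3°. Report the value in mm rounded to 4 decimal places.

seg 1 [0°–47.7°] dwell: s stays 0.0000
seg 2 [47.7°–154.2°] cycloidal, h=5: θ=56.3° here. β=8.6, B=106.5. 5·(0.0808 − sin(2π·0.0808)/(2π)) = 0.0171 → s = 0.0171

0.0171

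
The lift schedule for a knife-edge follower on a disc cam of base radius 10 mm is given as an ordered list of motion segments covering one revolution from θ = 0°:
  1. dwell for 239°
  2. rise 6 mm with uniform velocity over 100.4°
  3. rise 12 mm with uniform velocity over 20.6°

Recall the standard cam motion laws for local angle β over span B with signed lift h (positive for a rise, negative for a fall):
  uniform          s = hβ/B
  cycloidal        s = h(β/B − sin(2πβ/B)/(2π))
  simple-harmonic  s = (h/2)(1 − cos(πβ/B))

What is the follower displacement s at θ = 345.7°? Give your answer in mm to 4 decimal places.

seg 1 [0°–239°] dwell: s stays 0.0000
seg 2 [239°–339.4°] uniform, h=6: full span → s += 6 → s = 6.0000
seg 3 [339.4°–360°] uniform, h=12: θ=345.7° here. β=6.3, B=20.6. 12·6.3/20.6 = 3.6699 → s = 9.6699

9.6699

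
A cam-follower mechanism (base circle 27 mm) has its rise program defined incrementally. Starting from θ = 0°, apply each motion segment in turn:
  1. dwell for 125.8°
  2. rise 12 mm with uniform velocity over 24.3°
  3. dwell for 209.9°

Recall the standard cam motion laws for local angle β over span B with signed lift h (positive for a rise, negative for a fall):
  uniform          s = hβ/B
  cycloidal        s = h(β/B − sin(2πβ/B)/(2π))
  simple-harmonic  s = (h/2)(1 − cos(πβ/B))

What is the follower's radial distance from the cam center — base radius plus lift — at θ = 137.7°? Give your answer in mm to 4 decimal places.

seg 1 [0°–125.8°] dwell: s stays 0.0000
seg 2 [125.8°–150.1°] uniform, h=12: θ=137.7° here. β=11.9, B=24.3. 12·11.9/24.3 = 5.8765 → s = 5.8765
radial distance = base radius + s = 27 + 5.8765 = 32.8765

32.8765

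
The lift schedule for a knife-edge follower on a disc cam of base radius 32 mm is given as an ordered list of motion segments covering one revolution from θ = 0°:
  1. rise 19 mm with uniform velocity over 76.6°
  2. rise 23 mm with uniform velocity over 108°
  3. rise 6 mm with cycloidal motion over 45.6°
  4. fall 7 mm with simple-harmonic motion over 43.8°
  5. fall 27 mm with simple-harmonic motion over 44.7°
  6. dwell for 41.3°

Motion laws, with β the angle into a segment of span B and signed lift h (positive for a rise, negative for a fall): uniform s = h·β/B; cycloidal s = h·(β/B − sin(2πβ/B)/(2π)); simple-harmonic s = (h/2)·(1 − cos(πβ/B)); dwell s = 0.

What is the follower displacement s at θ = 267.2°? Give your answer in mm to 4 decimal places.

seg 1 [0°–76.6°] uniform, h=19: full span → s += 19 → s = 19.0000
seg 2 [76.6°–184.6°] uniform, h=23: full span → s += 23 → s = 42.0000
seg 3 [184.6°–230.2°] cycloidal, h=6: full span → s += 6 → s = 48.0000
seg 4 [230.2°–274°] simple-harmonic, h=-7: θ=267.2° here. β=37, B=43.8. -7/2·(1 − cos(π·0.8447)) = -6.5919 → s = 41.4081

41.4081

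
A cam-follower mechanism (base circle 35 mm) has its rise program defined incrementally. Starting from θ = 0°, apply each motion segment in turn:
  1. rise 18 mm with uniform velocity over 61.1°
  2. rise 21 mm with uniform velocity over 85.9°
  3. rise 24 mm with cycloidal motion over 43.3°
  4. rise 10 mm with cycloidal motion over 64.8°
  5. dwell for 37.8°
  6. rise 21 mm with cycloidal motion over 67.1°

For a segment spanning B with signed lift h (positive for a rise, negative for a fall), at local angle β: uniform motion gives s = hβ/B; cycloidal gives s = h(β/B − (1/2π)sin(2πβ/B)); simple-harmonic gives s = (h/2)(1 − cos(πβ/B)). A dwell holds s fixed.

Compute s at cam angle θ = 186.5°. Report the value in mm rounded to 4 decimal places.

seg 1 [0°–61.1°] uniform, h=18: full span → s += 18 → s = 18.0000
seg 2 [61.1°–147°] uniform, h=21: full span → s += 21 → s = 39.0000
seg 3 [147°–190.3°] cycloidal, h=24: θ=186.5° here. β=39.5, B=43.3. 24·(0.9122 − sin(2π·0.9122)/(2π)) = 23.8949 → s = 62.8949

62.8949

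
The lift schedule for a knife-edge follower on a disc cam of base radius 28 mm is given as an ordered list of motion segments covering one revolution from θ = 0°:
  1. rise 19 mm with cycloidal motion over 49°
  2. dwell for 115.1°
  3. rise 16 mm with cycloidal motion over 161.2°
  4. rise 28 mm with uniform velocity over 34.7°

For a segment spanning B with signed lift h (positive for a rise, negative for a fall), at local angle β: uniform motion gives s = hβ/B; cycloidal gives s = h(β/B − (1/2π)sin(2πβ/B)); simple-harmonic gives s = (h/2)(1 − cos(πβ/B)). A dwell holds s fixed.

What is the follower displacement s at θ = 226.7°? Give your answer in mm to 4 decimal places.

seg 1 [0°–49°] cycloidal, h=19: full span → s += 19 → s = 19.0000
seg 2 [49°–164.1°] dwell: s stays 19.0000
seg 3 [164.1°–325.3°] cycloidal, h=16: θ=226.7° here. β=62.6, B=161.2. 16·(0.3883 − sin(2π·0.3883)/(2π)) = 4.5698 → s = 23.5698

23.5698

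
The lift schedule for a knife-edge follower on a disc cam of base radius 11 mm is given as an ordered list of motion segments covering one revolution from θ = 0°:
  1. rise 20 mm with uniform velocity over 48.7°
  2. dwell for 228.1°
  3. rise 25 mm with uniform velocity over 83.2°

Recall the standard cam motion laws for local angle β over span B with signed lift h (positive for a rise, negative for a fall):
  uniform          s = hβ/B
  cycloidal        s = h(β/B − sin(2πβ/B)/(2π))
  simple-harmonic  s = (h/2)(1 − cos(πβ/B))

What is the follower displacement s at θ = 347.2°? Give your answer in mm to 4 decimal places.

seg 1 [0°–48.7°] uniform, h=20: full span → s += 20 → s = 20.0000
seg 2 [48.7°–276.8°] dwell: s stays 20.0000
seg 3 [276.8°–360°] uniform, h=25: θ=347.2° here. β=70.4, B=83.2. 25·70.4/83.2 = 21.1538 → s = 41.1538

41.1538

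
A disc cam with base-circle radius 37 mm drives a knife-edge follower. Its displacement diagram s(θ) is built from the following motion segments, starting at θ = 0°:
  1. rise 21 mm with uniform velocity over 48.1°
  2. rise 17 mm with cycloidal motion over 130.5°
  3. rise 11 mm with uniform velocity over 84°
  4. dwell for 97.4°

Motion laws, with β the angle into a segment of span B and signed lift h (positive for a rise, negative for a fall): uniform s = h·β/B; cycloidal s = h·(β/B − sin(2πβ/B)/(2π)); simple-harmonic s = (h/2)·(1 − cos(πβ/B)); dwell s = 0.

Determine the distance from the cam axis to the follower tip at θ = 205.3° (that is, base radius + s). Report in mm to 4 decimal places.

seg 1 [0°–48.1°] uniform, h=21: full span → s += 21 → s = 21.0000
seg 2 [48.1°–178.6°] cycloidal, h=17: full span → s += 17 → s = 38.0000
seg 3 [178.6°–262.6°] uniform, h=11: θ=205.3° here. β=26.7, B=84. 11·26.7/84 = 3.4964 → s = 41.4964
radial distance = base radius + s = 37 + 41.4964 = 78.4964

78.4964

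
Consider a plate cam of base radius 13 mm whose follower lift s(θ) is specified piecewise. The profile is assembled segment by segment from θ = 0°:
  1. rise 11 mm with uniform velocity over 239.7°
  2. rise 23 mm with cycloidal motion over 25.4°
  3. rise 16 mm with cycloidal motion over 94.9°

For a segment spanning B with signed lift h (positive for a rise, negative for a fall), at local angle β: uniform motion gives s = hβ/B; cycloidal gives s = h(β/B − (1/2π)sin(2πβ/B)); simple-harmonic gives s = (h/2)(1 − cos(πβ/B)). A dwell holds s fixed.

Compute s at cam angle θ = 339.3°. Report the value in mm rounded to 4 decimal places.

seg 1 [0°–239.7°] uniform, h=11: full span → s += 11 → s = 11.0000
seg 2 [239.7°–265.1°] cycloidal, h=23: full span → s += 23 → s = 34.0000
seg 3 [265.1°–360°] cycloidal, h=16: θ=339.3° here. β=74.2, B=94.9. 16·(0.7819 − sin(2π·0.7819)/(2π)) = 15.0056 → s = 49.0056

49.0056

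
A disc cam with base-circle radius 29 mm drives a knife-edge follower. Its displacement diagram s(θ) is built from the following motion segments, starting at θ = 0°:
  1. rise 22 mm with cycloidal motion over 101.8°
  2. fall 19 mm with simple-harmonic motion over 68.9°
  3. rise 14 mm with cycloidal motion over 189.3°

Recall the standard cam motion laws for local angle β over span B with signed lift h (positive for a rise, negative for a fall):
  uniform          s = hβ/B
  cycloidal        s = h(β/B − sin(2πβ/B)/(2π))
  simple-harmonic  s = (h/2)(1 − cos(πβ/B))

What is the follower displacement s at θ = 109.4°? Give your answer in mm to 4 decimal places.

seg 1 [0°–101.8°] cycloidal, h=22: full span → s += 22 → s = 22.0000
seg 2 [101.8°–170.7°] simple-harmonic, h=-19: θ=109.4° here. β=7.6, B=68.9. -19/2·(1 − cos(π·0.1103)) = -0.5647 → s = 21.4353

21.4353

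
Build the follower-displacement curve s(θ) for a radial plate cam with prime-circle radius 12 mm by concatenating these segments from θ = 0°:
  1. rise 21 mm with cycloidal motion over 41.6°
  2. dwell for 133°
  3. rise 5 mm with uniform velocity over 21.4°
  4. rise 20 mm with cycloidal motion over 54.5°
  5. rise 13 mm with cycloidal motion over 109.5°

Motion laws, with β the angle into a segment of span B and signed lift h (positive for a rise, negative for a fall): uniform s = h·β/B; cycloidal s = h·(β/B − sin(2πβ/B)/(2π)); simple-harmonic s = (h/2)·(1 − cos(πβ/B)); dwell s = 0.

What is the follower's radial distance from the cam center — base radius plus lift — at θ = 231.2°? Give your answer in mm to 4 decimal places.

seg 1 [0°–41.6°] cycloidal, h=21: full span → s += 21 → s = 21.0000
seg 2 [41.6°–174.6°] dwell: s stays 21.0000
seg 3 [174.6°–196°] uniform, h=5: full span → s += 5 → s = 26.0000
seg 4 [196°–250.5°] cycloidal, h=20: θ=231.2° here. β=35.2, B=54.5. 20·(0.6459 − sin(2π·0.6459)/(2π)) = 15.4432 → s = 41.4432
radial distance = base radius + s = 12 + 41.4432 = 53.4432

53.4432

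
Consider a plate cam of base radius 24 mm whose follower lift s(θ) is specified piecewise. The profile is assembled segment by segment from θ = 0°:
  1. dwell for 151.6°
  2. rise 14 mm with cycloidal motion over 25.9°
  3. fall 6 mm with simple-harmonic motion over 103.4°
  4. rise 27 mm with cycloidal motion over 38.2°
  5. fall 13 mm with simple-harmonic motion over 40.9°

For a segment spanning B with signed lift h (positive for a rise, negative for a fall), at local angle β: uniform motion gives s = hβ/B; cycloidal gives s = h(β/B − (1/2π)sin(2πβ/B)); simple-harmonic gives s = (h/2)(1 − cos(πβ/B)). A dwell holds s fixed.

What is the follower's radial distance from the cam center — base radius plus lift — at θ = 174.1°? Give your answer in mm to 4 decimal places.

seg 1 [0°–151.6°] dwell: s stays 0.0000
seg 2 [151.6°–177.5°] cycloidal, h=14: θ=174.1° here. β=22.5, B=25.9. 14·(0.8687 − sin(2π·0.8687)/(2π)) = 13.7986 → s = 13.7986
radial distance = base radius + s = 24 + 13.7986 = 37.7986

37.7986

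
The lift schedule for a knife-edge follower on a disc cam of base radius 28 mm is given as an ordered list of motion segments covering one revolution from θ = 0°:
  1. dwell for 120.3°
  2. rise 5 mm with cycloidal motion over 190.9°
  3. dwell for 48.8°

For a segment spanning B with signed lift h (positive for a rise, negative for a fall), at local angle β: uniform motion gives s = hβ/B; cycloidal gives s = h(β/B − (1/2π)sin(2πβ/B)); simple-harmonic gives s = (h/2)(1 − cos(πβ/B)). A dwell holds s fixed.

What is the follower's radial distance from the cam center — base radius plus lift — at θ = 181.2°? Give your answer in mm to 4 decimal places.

seg 1 [0°–120.3°] dwell: s stays 0.0000
seg 2 [120.3°–311.2°] cycloidal, h=5: θ=181.2° here. β=60.9, B=190.9. 5·(0.3190 − sin(2π·0.3190)/(2π)) = 0.8730 → s = 0.8730
radial distance = base radius + s = 28 + 0.8730 = 28.8730

28.8730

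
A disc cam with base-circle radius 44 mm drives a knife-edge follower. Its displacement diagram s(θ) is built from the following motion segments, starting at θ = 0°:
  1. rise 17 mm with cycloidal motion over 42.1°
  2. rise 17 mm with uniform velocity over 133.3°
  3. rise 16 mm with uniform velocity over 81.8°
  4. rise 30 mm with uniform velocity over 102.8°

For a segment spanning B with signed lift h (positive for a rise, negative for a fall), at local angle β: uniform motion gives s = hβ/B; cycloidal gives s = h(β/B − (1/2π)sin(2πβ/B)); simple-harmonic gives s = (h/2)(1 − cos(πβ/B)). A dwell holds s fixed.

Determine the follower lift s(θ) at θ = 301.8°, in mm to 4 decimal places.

seg 1 [0°–42.1°] cycloidal, h=17: full span → s += 17 → s = 17.0000
seg 2 [42.1°–175.4°] uniform, h=17: full span → s += 17 → s = 34.0000
seg 3 [175.4°–257.2°] uniform, h=16: full span → s += 16 → s = 50.0000
seg 4 [257.2°–360°] uniform, h=30: θ=301.8° here. β=44.6, B=102.8. 30·44.6/102.8 = 13.0156 → s = 63.0156

63.0156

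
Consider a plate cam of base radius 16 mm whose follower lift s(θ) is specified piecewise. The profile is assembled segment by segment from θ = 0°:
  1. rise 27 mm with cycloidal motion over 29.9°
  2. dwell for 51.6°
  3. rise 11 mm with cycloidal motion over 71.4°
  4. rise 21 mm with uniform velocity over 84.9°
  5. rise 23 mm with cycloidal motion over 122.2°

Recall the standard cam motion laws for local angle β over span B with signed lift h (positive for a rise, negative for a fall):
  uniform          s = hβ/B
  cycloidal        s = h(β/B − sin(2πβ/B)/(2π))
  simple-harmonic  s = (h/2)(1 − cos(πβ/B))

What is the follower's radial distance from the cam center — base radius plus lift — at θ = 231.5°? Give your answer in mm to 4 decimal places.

seg 1 [0°–29.9°] cycloidal, h=27: full span → s += 27 → s = 27.0000
seg 2 [29.9°–81.5°] dwell: s stays 27.0000
seg 3 [81.5°–152.9°] cycloidal, h=11: full span → s += 11 → s = 38.0000
seg 4 [152.9°–237.8°] uniform, h=21: θ=231.5° here. β=78.6, B=84.9. 21·78.6/84.9 = 19.4417 → s = 57.4417
radial distance = base radius + s = 16 + 57.4417 = 73.4417

73.4417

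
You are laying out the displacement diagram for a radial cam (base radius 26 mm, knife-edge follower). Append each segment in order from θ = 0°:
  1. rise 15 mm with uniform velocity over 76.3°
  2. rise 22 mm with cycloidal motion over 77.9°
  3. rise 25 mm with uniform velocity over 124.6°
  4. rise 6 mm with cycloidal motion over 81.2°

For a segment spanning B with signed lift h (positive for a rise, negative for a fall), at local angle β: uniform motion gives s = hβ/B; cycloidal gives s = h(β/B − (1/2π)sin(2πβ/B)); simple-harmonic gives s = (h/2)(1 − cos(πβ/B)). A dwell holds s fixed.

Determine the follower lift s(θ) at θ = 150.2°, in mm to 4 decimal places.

seg 1 [0°–76.3°] uniform, h=15: full span → s += 15 → s = 15.0000
seg 2 [76.3°–154.2°] cycloidal, h=22: θ=150.2° here. β=73.9, B=77.9. 22·(0.9487 − sin(2π·0.9487)/(2π)) = 21.9805 → s = 36.9805

36.9805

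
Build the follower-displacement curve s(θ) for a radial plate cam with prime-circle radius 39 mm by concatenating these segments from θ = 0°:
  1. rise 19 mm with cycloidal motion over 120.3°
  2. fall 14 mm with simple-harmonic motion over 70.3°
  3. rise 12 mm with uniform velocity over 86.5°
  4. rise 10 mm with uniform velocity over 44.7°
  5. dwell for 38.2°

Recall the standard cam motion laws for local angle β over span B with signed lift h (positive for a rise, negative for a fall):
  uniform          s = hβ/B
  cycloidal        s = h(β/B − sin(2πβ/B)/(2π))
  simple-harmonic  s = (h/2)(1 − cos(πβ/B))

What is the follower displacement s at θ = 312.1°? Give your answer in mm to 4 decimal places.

seg 1 [0°–120.3°] cycloidal, h=19: full span → s += 19 → s = 19.0000
seg 2 [120.3°–190.6°] simple-harmonic, h=-14: full span → s += -14 → s = 5.0000
seg 3 [190.6°–277.1°] uniform, h=12: full span → s += 12 → s = 17.0000
seg 4 [277.1°–321.8°] uniform, h=10: θ=312.1° here. β=35, B=44.7. 10·35/44.7 = 7.8300 → s = 24.8300

24.8300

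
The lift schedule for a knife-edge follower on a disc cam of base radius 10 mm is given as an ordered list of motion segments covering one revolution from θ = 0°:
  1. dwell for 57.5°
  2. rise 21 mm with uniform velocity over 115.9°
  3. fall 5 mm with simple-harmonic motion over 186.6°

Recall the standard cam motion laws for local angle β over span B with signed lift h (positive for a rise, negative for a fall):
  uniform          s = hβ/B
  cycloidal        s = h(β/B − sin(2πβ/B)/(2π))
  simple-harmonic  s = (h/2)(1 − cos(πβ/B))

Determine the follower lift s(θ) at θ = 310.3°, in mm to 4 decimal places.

seg 1 [0°–57.5°] dwell: s stays 0.0000
seg 2 [57.5°–173.4°] uniform, h=21: full span → s += 21 → s = 21.0000
seg 3 [173.4°–360°] simple-harmonic, h=-5: θ=310.3° here. β=136.9, B=186.6. -5/2·(1 − cos(π·0.7337)) = -4.1747 → s = 16.8253

16.8253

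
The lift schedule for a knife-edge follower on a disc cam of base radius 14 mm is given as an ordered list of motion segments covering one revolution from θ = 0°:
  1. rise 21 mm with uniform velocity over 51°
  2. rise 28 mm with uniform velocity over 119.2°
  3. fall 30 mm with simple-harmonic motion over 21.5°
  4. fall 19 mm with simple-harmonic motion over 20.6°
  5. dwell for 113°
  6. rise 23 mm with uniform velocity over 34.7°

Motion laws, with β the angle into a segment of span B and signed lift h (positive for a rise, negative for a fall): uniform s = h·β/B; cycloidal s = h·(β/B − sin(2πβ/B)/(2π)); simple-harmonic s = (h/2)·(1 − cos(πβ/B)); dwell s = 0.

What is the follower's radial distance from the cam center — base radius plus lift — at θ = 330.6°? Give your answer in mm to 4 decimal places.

seg 1 [0°–51°] uniform, h=21: full span → s += 21 → s = 21.0000
seg 2 [51°–170.2°] uniform, h=28: full span → s += 28 → s = 49.0000
seg 3 [170.2°–191.7°] simple-harmonic, h=-30: full span → s += -30 → s = 19.0000
seg 4 [191.7°–212.3°] simple-harmonic, h=-19: full span → s += -19 → s = 0.0000
seg 5 [212.3°–325.3°] dwell: s stays 0.0000
seg 6 [325.3°–360°] uniform, h=23: θ=330.6° here. β=5.3, B=34.7. 23·5.3/34.7 = 3.5130 → s = 3.5130
radial distance = base radius + s = 14 + 3.5130 = 17.5130

17.5130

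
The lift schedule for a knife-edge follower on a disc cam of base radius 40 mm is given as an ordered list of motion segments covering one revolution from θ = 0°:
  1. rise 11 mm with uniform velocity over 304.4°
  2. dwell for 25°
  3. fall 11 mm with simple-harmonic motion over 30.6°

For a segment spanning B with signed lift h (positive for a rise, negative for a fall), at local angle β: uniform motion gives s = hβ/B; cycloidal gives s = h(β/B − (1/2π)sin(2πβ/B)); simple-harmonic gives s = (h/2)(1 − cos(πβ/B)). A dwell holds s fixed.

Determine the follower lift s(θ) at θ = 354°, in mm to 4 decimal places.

seg 1 [0°–304.4°] uniform, h=11: full span → s += 11 → s = 11.0000
seg 2 [304.4°–329.4°] dwell: s stays 11.0000
seg 3 [329.4°–360°] simple-harmonic, h=-11: θ=354° here. β=24.6, B=30.6. -11/2·(1 − cos(π·0.8039)) = -9.9891 → s = 1.0109

1.0109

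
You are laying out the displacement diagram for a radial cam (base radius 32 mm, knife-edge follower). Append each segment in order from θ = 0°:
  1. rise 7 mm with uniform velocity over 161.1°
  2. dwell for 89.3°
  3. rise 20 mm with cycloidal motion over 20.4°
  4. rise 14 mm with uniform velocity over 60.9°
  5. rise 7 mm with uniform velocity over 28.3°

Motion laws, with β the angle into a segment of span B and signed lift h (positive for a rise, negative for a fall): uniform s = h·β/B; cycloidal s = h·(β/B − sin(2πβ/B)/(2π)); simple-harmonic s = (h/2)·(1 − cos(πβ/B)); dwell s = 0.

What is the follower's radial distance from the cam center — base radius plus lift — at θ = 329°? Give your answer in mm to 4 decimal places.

seg 1 [0°–161.1°] uniform, h=7: full span → s += 7 → s = 7.0000
seg 2 [161.1°–250.4°] dwell: s stays 7.0000
seg 3 [250.4°–270.8°] cycloidal, h=20: full span → s += 20 → s = 27.0000
seg 4 [270.8°–331.7°] uniform, h=14: θ=329° here. β=58.2, B=60.9. 14·58.2/60.9 = 13.3793 → s = 40.3793
radial distance = base radius + s = 32 + 40.3793 = 72.3793

72.3793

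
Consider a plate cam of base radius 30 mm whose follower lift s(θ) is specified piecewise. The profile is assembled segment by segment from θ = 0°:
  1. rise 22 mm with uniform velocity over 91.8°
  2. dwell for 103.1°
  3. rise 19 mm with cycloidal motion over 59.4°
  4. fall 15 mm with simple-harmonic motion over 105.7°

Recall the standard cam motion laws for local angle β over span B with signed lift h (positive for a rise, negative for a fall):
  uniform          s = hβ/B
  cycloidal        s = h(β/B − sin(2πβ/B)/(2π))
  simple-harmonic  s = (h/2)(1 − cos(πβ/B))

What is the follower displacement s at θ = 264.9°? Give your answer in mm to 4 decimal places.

seg 1 [0°–91.8°] uniform, h=22: full span → s += 22 → s = 22.0000
seg 2 [91.8°–194.9°] dwell: s stays 22.0000
seg 3 [194.9°–254.3°] cycloidal, h=19: full span → s += 19 → s = 41.0000
seg 4 [254.3°–360°] simple-harmonic, h=-15: θ=264.9° here. β=10.6, B=105.7. -15/2·(1 − cos(π·0.1003)) = -0.3691 → s = 40.6309

40.6309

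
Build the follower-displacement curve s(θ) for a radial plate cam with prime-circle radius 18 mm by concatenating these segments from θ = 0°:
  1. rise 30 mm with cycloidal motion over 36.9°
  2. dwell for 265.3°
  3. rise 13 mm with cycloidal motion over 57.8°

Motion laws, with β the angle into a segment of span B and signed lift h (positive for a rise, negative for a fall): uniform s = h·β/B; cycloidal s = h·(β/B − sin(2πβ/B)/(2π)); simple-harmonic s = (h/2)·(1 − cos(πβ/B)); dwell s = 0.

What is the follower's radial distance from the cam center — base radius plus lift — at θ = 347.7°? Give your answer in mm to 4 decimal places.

seg 1 [0°–36.9°] cycloidal, h=30: full span → s += 30 → s = 30.0000
seg 2 [36.9°–302.2°] dwell: s stays 30.0000
seg 3 [302.2°–360°] cycloidal, h=13: θ=347.7° here. β=45.5, B=57.8. 13·(0.7872 − sin(2π·0.7872)/(2π)) = 12.2463 → s = 42.2463
radial distance = base radius + s = 18 + 42.2463 = 60.2463

60.2463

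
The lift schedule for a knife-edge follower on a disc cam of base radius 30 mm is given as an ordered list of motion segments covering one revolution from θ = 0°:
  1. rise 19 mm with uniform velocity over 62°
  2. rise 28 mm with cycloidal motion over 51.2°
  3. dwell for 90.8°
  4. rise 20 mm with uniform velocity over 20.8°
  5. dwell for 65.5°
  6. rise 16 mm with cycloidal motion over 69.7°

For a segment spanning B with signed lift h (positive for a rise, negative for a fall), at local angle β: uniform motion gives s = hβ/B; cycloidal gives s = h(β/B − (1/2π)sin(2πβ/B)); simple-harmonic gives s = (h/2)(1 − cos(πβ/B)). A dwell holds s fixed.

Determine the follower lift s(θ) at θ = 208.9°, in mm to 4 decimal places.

seg 1 [0°–62°] uniform, h=19: full span → s += 19 → s = 19.0000
seg 2 [62°–113.2°] cycloidal, h=28: full span → s += 28 → s = 47.0000
seg 3 [113.2°–204°] dwell: s stays 47.0000
seg 4 [204°–224.8°] uniform, h=20: θ=208.9° here. β=4.9, B=20.8. 20·4.9/20.8 = 4.7115 → s = 51.7115

51.7115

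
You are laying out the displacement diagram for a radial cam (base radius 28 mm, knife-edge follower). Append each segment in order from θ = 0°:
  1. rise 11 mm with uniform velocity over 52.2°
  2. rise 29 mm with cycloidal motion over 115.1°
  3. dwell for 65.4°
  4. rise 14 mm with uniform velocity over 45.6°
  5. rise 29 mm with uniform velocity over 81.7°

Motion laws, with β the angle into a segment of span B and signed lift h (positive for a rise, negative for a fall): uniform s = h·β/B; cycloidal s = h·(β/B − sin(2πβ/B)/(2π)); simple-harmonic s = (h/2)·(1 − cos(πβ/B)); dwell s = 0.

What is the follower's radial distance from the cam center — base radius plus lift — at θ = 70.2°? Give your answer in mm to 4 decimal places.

seg 1 [0°–52.2°] uniform, h=11: full span → s += 11 → s = 11.0000
seg 2 [52.2°–167.3°] cycloidal, h=29: θ=70.2° here. β=18, B=115.1. 29·(0.1564 − sin(2π·0.1564)/(2π)) = 0.6954 → s = 11.6954
radial distance = base radius + s = 28 + 11.6954 = 39.6954

39.6954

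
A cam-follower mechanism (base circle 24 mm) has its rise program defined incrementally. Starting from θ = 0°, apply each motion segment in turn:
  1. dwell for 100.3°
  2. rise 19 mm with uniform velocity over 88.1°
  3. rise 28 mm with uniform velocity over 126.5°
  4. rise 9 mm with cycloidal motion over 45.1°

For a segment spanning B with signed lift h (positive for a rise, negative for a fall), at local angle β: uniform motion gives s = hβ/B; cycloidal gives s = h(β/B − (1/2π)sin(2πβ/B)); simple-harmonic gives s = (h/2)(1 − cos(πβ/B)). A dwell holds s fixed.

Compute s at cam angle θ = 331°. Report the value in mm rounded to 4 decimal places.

seg 1 [0°–100.3°] dwell: s stays 0.0000
seg 2 [100.3°–188.4°] uniform, h=19: full span → s += 19 → s = 19.0000
seg 3 [188.4°–314.9°] uniform, h=28: full span → s += 28 → s = 47.0000
seg 4 [314.9°–360°] cycloidal, h=9: θ=331° here. β=16.1, B=45.1. 9·(0.3570 − sin(2π·0.3570)/(2π)) = 2.0921 → s = 49.0921

49.0921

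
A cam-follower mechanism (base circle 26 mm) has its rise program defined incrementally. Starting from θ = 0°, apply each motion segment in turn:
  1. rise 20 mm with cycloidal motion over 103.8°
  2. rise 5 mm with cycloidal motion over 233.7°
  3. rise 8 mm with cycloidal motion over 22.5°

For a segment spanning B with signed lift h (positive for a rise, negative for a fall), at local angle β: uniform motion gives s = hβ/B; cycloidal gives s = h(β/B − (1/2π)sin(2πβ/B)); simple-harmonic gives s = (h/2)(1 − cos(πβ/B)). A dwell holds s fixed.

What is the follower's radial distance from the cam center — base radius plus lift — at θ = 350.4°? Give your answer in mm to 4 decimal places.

seg 1 [0°–103.8°] cycloidal, h=20: full span → s += 20 → s = 20.0000
seg 2 [103.8°–337.5°] cycloidal, h=5: full span → s += 5 → s = 25.0000
seg 3 [337.5°–360°] cycloidal, h=8: θ=350.4° here. β=12.9, B=22.5. 8·(0.5733 − sin(2π·0.5733)/(2π)) = 5.1528 → s = 30.1528
radial distance = base radius + s = 26 + 30.1528 = 56.1528

56.1528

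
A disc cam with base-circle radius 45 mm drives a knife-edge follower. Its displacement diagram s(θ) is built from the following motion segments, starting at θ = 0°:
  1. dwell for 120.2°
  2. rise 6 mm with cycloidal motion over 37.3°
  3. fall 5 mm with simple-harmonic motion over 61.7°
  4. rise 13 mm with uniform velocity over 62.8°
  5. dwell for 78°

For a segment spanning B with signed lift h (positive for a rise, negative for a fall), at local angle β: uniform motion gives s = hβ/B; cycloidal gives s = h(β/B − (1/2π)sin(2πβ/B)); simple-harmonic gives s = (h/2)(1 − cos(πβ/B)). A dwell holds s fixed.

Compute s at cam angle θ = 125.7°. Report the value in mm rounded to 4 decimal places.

seg 1 [0°–120.2°] dwell: s stays 0.0000
seg 2 [120.2°–157.5°] cycloidal, h=6: θ=125.7° here. β=5.5, B=37.3. 6·(0.1475 − sin(2π·0.1475)/(2π)) = 0.1212 → s = 0.1212

0.1212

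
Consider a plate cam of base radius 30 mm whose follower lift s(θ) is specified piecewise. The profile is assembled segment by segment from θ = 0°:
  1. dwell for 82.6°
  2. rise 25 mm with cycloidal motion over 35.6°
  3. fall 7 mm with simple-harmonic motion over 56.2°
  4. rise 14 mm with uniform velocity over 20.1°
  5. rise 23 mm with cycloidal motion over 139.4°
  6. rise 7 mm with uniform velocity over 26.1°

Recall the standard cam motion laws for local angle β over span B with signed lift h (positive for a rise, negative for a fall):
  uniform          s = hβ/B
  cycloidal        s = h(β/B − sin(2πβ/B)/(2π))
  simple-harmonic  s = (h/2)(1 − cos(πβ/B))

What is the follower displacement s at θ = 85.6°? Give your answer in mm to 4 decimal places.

seg 1 [0°–82.6°] dwell: s stays 0.0000
seg 2 [82.6°–118.2°] cycloidal, h=25: θ=85.6° here. β=3, B=35.6. 25·(0.0843 − sin(2π·0.0843)/(2π)) = 0.0971 → s = 0.0971

0.0971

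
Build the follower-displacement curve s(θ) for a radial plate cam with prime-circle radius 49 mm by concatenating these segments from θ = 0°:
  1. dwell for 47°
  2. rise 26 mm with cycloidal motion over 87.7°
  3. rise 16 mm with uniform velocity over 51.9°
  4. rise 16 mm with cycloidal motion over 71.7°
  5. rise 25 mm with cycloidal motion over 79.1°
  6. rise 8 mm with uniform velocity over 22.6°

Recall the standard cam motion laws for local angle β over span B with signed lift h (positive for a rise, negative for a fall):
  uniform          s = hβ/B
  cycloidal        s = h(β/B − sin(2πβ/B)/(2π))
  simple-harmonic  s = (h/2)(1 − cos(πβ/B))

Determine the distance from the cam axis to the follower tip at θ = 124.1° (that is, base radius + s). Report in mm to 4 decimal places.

seg 1 [0°–47°] dwell: s stays 0.0000
seg 2 [47°–134.7°] cycloidal, h=26: θ=124.1° here. β=77.1, B=87.7. 26·(0.8791 − sin(2π·0.8791)/(2π)) = 25.7065 → s = 25.7065
radial distance = base radius + s = 49 + 25.7065 = 74.7065

74.7065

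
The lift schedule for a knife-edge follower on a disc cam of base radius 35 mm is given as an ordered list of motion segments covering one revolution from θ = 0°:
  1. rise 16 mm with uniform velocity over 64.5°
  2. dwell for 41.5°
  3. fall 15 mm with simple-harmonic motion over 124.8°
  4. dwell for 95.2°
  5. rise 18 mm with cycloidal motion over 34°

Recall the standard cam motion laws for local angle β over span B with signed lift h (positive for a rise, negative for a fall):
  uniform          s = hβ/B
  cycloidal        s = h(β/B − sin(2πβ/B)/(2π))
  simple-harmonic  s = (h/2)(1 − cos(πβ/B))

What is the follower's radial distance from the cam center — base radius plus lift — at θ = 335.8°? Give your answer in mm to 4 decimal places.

seg 1 [0°–64.5°] uniform, h=16: full span → s += 16 → s = 16.0000
seg 2 [64.5°–106°] dwell: s stays 16.0000
seg 3 [106°–230.8°] simple-harmonic, h=-15: full span → s += -15 → s = 1.0000
seg 4 [230.8°–326°] dwell: s stays 1.0000
seg 5 [326°–360°] cycloidal, h=18: θ=335.8° here. β=9.8, B=34. 18·(0.2882 − sin(2π·0.2882)/(2π)) = 2.4057 → s = 3.4057
radial distance = base radius + s = 35 + 3.4057 = 38.4057

38.4057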